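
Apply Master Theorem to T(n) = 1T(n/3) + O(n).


a=1, b=3, c=1. log_3(1)=0 < c=1. Case 3: O(n^c) = O(n)
Complexity: O(n)


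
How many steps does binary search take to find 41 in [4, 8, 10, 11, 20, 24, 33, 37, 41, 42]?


Search for 41:
[0,9] mid=4 arr[4]=20
[5,9] mid=7 arr[7]=37
[8,9] mid=8 arr[8]=41
Total: 3 comparisons


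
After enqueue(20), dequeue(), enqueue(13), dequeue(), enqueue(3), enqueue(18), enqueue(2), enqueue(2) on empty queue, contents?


enqueue(20) -> [20]
dequeue() returns 20 -> []
enqueue(13) -> [13]
dequeue() returns 13 -> []
enqueue(3) -> [3]
enqueue(18) -> [3, 18]
enqueue(2) -> [3, 18, 2]
enqueue(2) -> [3, 18, 2, 2]
Final queue (front to back): [3, 18, 2, 2]


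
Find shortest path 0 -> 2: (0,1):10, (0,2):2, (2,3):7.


Dijkstra from 0:
Distances: {0: 0, 1: 10, 2: 2, 3: 9}
Shortest distance to 2 = 2, path = [0, 2]


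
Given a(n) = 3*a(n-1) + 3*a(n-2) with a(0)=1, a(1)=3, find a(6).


Build bottom-up:
...a(4)=171, a(5)=648, a(6)=3*648+3*171=2457


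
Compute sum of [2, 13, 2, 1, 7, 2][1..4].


Prefix sums: [0, 2, 15, 17, 18, 25, 27]
Sum[1..4] = prefix[5] - prefix[1] = 25 - 2 = 23


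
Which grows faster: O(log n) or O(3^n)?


logarithmic grows slower than exponential (base 3)
O(log n) is asymptotically smaller; O(3^n) grows faster


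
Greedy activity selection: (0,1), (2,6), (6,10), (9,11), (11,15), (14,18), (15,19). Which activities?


Greedy: pick earliest-ending, then skip overlaps.
Selected (5 activities): [(0, 1), (2, 6), (6, 10), (11, 15), (15, 19)]


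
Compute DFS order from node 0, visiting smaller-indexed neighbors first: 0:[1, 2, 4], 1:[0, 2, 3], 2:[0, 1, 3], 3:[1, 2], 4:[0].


DFS stack-based: start with [0]
Visit order: [0, 1, 2, 3, 4]


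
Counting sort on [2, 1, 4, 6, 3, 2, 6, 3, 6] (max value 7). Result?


Count array: [0, 1, 2, 2, 1, 0, 3, 0]
Reconstruct: [1, 2, 2, 3, 3, 4, 6, 6, 6]


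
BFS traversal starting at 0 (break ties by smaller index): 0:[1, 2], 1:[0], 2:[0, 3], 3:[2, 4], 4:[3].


BFS queue: start with [0]
Visit order: [0, 1, 2, 3, 4]


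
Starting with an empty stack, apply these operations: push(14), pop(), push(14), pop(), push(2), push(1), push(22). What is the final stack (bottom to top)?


push(14) -> [14]
pop() returns 14 -> []
push(14) -> [14]
pop() returns 14 -> []
push(2) -> [2]
push(1) -> [2, 1]
push(22) -> [2, 1, 22]
Final stack (bottom to top): [2, 1, 22]


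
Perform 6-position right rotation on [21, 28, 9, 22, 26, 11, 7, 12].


Right rotate by 6: [9, 22, 26, 11, 7, 12, 21, 28]


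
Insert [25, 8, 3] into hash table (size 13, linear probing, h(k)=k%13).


Insertions: 25->slot 12; 8->slot 8; 3->slot 3
Table: [None, None, None, 3, None, None, None, None, 8, None, None, None, 25]


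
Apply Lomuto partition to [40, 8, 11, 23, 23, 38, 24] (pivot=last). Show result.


Elements <= 24 go left of pivot.
Result: [8, 11, 23, 23, 24, 38, 40], pivot at index 4


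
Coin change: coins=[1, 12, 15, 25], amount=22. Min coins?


dp[0]=0; dp[i]=1+min(dp[i-c] for c in coins)
...dp[17]=3, dp[18]=4, dp[19]=5, dp[20]=6, dp[21]=7, dp[22]=8
Minimum coins for 22 = 8


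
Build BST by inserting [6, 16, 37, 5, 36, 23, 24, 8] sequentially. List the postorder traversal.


Root = 6; build tree by BST insertion.
Postorder traversal: [5, 8, 24, 23, 36, 37, 16, 6]


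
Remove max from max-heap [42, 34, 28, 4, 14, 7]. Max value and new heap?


Max = 42
Replace root with last, heapify down
Resulting heap: [34, 14, 28, 4, 7]


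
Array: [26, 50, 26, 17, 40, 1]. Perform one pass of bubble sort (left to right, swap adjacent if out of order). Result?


After one pass: [26, 26, 17, 40, 1, 50]


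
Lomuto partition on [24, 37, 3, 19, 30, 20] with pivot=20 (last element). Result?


Elements <= 20 go left of pivot.
Result: [3, 19, 20, 37, 30, 24], pivot at index 2


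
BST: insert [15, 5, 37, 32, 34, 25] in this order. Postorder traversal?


Root = 15; build tree by BST insertion.
Postorder traversal: [5, 25, 34, 32, 37, 15]


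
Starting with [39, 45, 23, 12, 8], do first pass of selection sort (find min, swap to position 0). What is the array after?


After one pass: [8, 45, 23, 12, 39]


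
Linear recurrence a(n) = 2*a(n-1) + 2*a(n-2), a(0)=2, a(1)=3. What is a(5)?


Build bottom-up:
...a(3)=26, a(4)=72, a(5)=2*72+2*26=196


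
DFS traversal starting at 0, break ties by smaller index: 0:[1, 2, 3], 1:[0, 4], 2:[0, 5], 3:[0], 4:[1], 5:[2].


DFS stack-based: start with [0]
Visit order: [0, 1, 4, 2, 5, 3]


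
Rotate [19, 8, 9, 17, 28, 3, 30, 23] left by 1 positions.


Left rotate by 1: [8, 9, 17, 28, 3, 30, 23, 19]


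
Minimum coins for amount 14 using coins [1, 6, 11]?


dp[0]=0; dp[i]=1+min(dp[i-c] for c in coins)
...dp[9]=4, dp[10]=5, dp[11]=1, dp[12]=2, dp[13]=3, dp[14]=4
Minimum coins for 14 = 4


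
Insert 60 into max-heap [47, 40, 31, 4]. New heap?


Append 60: [47, 40, 31, 4, 60]
Bubble up: swap idx 4(60) with idx 1(40); swap idx 1(60) with idx 0(47)
Result: [60, 47, 31, 4, 40]


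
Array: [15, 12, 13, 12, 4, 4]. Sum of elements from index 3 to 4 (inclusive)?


Prefix sums: [0, 15, 27, 40, 52, 56, 60]
Sum[3..4] = prefix[5] - prefix[3] = 56 - 40 = 16


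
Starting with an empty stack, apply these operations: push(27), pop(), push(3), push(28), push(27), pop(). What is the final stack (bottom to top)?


push(27) -> [27]
pop() returns 27 -> []
push(3) -> [3]
push(28) -> [3, 28]
push(27) -> [3, 28, 27]
pop() returns 27 -> [3, 28]
Final stack (bottom to top): [3, 28]


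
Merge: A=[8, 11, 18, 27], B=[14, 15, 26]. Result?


Compare heads, take smaller each step.
Merged: [8, 11, 14, 15, 18, 26, 27]


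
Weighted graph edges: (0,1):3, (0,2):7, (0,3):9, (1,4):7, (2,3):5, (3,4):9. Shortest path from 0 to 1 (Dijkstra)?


Dijkstra from 0:
Distances: {0: 0, 1: 3, 2: 7, 3: 9, 4: 10}
Shortest distance to 1 = 3, path = [0, 1]


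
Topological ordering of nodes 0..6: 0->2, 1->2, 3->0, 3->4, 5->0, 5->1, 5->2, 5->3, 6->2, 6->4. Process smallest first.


Kahn's algorithm, process smallest node first
Order: [5, 1, 3, 0, 6, 2, 4]


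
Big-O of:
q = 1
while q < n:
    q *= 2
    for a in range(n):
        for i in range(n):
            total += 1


Per nesting level: O(log n) * O(n) * O(n) = O(n^2 log n)
Complexity: O(n^2 log n)


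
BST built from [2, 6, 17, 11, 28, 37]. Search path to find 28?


BST root = 2
Search for 28: compare at each node
Path: [2, 6, 17, 28]


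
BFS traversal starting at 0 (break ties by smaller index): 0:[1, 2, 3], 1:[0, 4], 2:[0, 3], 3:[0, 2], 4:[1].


BFS queue: start with [0]
Visit order: [0, 1, 2, 3, 4]


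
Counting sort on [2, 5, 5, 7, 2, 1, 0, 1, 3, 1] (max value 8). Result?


Count array: [1, 3, 2, 1, 0, 2, 0, 1, 0]
Reconstruct: [0, 1, 1, 1, 2, 2, 3, 5, 5, 7]


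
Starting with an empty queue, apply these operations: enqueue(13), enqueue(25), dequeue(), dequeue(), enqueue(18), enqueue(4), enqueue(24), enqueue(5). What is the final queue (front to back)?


enqueue(13) -> [13]
enqueue(25) -> [13, 25]
dequeue() returns 13 -> [25]
dequeue() returns 25 -> []
enqueue(18) -> [18]
enqueue(4) -> [18, 4]
enqueue(24) -> [18, 4, 24]
enqueue(5) -> [18, 4, 24, 5]
Final queue (front to back): [18, 4, 24, 5]


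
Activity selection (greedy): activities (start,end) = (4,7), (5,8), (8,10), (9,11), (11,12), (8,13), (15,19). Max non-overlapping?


Greedy: pick earliest-ending, then skip overlaps.
Selected (4 activities): [(4, 7), (8, 10), (11, 12), (15, 19)]


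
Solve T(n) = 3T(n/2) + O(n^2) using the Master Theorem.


a=3, b=2, c=2. log_2(3)=1.585 < c=2. Case 3: O(n^c) = O(n^2)
Complexity: O(n^2)


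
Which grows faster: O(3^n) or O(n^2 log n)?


n^2 log n grows slower than exponential (base 3)
O(n^2 log n) is asymptotically smaller; O(3^n) grows faster


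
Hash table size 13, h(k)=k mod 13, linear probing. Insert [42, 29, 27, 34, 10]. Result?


Insertions: 42->slot 3; 29->slot 4; 27->slot 1; 34->slot 8; 10->slot 10
Table: [None, 27, None, 42, 29, None, None, None, 34, None, 10, None, None]


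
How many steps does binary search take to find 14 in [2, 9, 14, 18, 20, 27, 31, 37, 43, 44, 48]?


Search for 14:
[0,10] mid=5 arr[5]=27
[0,4] mid=2 arr[2]=14
Total: 2 comparisons


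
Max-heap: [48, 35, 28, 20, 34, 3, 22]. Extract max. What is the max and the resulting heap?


Max = 48
Replace root with last, heapify down
Resulting heap: [35, 34, 28, 20, 22, 3]


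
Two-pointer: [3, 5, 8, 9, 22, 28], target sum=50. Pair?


Two pointers: lo=0, hi=5
Found pair: (22, 28) summing to 50


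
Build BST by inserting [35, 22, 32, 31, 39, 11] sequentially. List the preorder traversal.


Root = 35; build tree by BST insertion.
Preorder traversal: [35, 22, 11, 32, 31, 39]


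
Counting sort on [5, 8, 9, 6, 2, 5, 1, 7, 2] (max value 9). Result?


Count array: [0, 1, 2, 0, 0, 2, 1, 1, 1, 1]
Reconstruct: [1, 2, 2, 5, 5, 6, 7, 8, 9]


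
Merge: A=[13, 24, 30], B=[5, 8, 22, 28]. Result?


Compare heads, take smaller each step.
Merged: [5, 8, 13, 22, 24, 28, 30]


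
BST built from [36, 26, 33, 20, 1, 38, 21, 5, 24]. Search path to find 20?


BST root = 36
Search for 20: compare at each node
Path: [36, 26, 20]


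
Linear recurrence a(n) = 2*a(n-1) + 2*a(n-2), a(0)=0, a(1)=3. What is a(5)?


Build bottom-up:
...a(3)=18, a(4)=48, a(5)=2*48+2*18=132


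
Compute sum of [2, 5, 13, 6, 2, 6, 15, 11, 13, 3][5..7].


Prefix sums: [0, 2, 7, 20, 26, 28, 34, 49, 60, 73, 76]
Sum[5..7] = prefix[8] - prefix[5] = 60 - 28 = 32


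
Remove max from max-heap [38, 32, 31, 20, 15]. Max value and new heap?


Max = 38
Replace root with last, heapify down
Resulting heap: [32, 20, 31, 15]


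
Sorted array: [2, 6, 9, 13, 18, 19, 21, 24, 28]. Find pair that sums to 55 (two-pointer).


Two pointers: lo=0, hi=8
No pair sums to 55


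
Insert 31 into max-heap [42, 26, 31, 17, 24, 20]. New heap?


Append 31: [42, 26, 31, 17, 24, 20, 31]
Bubble up: no swaps needed
Result: [42, 26, 31, 17, 24, 20, 31]


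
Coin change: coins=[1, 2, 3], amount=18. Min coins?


dp[0]=0; dp[i]=1+min(dp[i-c] for c in coins)
...dp[13]=5, dp[14]=5, dp[15]=5, dp[16]=6, dp[17]=6, dp[18]=6
Minimum coins for 18 = 6


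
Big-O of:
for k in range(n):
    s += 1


Per nesting level: O(n) = O(n)
Complexity: O(n)


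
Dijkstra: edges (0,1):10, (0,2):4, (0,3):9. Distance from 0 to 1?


Dijkstra from 0:
Distances: {0: 0, 1: 10, 2: 4, 3: 9}
Shortest distance to 1 = 10, path = [0, 1]


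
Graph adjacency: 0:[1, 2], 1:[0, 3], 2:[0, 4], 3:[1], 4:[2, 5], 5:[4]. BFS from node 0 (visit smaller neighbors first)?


BFS queue: start with [0]
Visit order: [0, 1, 2, 3, 4, 5]


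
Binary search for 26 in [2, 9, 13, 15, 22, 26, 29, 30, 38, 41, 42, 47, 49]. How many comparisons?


Search for 26:
[0,12] mid=6 arr[6]=29
[0,5] mid=2 arr[2]=13
[3,5] mid=4 arr[4]=22
[5,5] mid=5 arr[5]=26
Total: 4 comparisons


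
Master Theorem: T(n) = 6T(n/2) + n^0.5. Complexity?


a=6, b=2, c=0.5. log_2(6)=2.585 > c=0.5. Case 1: O(n^log_b(a)) = O(n^2.585)
Complexity: O(n^2.585)


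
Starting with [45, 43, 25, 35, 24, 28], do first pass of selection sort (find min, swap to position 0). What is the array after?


After one pass: [24, 43, 25, 35, 45, 28]


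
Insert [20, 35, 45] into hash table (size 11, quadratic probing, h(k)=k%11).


Insertions: 20->slot 9; 35->slot 2; 45->slot 1
Table: [None, 45, 35, None, None, None, None, None, None, 20, None]


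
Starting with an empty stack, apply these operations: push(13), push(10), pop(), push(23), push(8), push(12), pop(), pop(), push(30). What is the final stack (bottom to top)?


push(13) -> [13]
push(10) -> [13, 10]
pop() returns 10 -> [13]
push(23) -> [13, 23]
push(8) -> [13, 23, 8]
push(12) -> [13, 23, 8, 12]
pop() returns 12 -> [13, 23, 8]
pop() returns 8 -> [13, 23]
push(30) -> [13, 23, 30]
Final stack (bottom to top): [13, 23, 30]


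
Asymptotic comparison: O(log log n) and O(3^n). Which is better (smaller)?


double-logarithmic grows slower than exponential (base 3)
O(log log n) is asymptotically smaller; O(3^n) grows faster


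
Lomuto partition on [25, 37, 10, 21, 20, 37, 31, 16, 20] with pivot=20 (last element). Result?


Elements <= 20 go left of pivot.
Result: [10, 20, 16, 20, 37, 37, 31, 25, 21], pivot at index 3


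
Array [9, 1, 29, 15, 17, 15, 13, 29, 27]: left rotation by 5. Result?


Left rotate by 5: [15, 13, 29, 27, 9, 1, 29, 15, 17]


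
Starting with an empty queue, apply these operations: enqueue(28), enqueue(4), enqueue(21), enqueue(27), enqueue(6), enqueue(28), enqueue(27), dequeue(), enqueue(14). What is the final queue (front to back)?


enqueue(28) -> [28]
enqueue(4) -> [28, 4]
enqueue(21) -> [28, 4, 21]
enqueue(27) -> [28, 4, 21, 27]
enqueue(6) -> [28, 4, 21, 27, 6]
enqueue(28) -> [28, 4, 21, 27, 6, 28]
enqueue(27) -> [28, 4, 21, 27, 6, 28, 27]
dequeue() returns 28 -> [4, 21, 27, 6, 28, 27]
enqueue(14) -> [4, 21, 27, 6, 28, 27, 14]
Final queue (front to back): [4, 21, 27, 6, 28, 27, 14]


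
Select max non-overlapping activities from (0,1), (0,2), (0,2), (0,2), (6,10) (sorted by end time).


Greedy: pick earliest-ending, then skip overlaps.
Selected (2 activities): [(0, 1), (6, 10)]


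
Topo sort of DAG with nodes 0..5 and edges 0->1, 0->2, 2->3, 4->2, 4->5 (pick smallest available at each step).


Kahn's algorithm, process smallest node first
Order: [0, 1, 4, 2, 3, 5]


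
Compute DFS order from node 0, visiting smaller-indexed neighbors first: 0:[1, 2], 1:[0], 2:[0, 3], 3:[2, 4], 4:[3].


DFS stack-based: start with [0]
Visit order: [0, 1, 2, 3, 4]


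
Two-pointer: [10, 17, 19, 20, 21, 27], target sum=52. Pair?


Two pointers: lo=0, hi=5
No pair sums to 52


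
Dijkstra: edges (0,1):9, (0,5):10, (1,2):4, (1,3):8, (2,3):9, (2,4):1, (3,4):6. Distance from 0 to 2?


Dijkstra from 0:
Distances: {0: 0, 1: 9, 2: 13, 3: 17, 4: 14, 5: 10}
Shortest distance to 2 = 13, path = [0, 1, 2]


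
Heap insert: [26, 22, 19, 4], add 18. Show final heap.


Append 18: [26, 22, 19, 4, 18]
Bubble up: no swaps needed
Result: [26, 22, 19, 4, 18]


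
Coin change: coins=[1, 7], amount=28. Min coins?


dp[0]=0; dp[i]=1+min(dp[i-c] for c in coins)
...dp[23]=5, dp[24]=6, dp[25]=7, dp[26]=8, dp[27]=9, dp[28]=4
Minimum coins for 28 = 4


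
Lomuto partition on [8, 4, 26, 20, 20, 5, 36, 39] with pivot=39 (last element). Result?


Elements <= 39 go left of pivot.
Result: [8, 4, 26, 20, 20, 5, 36, 39], pivot at index 7


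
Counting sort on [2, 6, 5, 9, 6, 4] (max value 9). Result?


Count array: [0, 0, 1, 0, 1, 1, 2, 0, 0, 1]
Reconstruct: [2, 4, 5, 6, 6, 9]


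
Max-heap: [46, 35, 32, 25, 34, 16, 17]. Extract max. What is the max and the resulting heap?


Max = 46
Replace root with last, heapify down
Resulting heap: [35, 34, 32, 25, 17, 16]


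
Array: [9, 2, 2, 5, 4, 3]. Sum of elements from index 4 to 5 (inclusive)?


Prefix sums: [0, 9, 11, 13, 18, 22, 25]
Sum[4..5] = prefix[6] - prefix[4] = 25 - 18 = 7


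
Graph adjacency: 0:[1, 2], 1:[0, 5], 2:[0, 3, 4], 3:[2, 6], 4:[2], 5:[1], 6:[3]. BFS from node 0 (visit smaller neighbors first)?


BFS queue: start with [0]
Visit order: [0, 1, 2, 5, 3, 4, 6]


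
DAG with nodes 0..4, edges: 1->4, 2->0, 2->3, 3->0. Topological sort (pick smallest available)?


Kahn's algorithm, process smallest node first
Order: [1, 2, 3, 0, 4]


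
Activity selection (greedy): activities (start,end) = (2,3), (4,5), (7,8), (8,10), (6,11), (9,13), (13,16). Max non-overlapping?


Greedy: pick earliest-ending, then skip overlaps.
Selected (5 activities): [(2, 3), (4, 5), (7, 8), (8, 10), (13, 16)]


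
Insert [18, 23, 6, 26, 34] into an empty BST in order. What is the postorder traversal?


Root = 18; build tree by BST insertion.
Postorder traversal: [6, 34, 26, 23, 18]


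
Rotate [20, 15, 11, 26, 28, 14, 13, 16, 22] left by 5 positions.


Left rotate by 5: [14, 13, 16, 22, 20, 15, 11, 26, 28]


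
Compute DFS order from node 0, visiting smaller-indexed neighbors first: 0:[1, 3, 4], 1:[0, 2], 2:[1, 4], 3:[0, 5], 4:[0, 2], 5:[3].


DFS stack-based: start with [0]
Visit order: [0, 1, 2, 4, 3, 5]


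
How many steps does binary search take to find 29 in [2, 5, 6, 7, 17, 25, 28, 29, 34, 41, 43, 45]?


Search for 29:
[0,11] mid=5 arr[5]=25
[6,11] mid=8 arr[8]=34
[6,7] mid=6 arr[6]=28
[7,7] mid=7 arr[7]=29
Total: 4 comparisons


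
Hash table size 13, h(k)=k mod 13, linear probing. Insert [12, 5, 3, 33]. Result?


Insertions: 12->slot 12; 5->slot 5; 3->slot 3; 33->slot 7
Table: [None, None, None, 3, None, 5, None, 33, None, None, None, None, 12]


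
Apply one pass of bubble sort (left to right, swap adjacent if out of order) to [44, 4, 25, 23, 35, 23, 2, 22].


After one pass: [4, 25, 23, 35, 23, 2, 22, 44]


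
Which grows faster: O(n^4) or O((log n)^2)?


polylogarithmic grows slower than quartic
O((log n)^2) is asymptotically smaller; O(n^4) grows faster


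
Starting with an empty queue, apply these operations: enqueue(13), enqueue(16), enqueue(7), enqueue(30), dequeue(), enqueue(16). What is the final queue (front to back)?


enqueue(13) -> [13]
enqueue(16) -> [13, 16]
enqueue(7) -> [13, 16, 7]
enqueue(30) -> [13, 16, 7, 30]
dequeue() returns 13 -> [16, 7, 30]
enqueue(16) -> [16, 7, 30, 16]
Final queue (front to back): [16, 7, 30, 16]


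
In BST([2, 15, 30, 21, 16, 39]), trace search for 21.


BST root = 2
Search for 21: compare at each node
Path: [2, 15, 30, 21]


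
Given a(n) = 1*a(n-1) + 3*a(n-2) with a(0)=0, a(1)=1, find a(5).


Build bottom-up:
...a(3)=4, a(4)=7, a(5)=1*7+3*4=19


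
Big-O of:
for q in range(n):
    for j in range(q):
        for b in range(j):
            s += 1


Per nesting level: O(n) * O(n) [triangular over q] * O(n) [triangular over j] = O(n^3)
Complexity: O(n^3)


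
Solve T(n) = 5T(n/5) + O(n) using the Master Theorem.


a=5, b=5, c=1. log_5(5)=1 = c=1. Case 2: O(n^c log n) = O(n log n)
Complexity: O(n log n)


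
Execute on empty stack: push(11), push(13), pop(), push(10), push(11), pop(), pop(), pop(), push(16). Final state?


push(11) -> [11]
push(13) -> [11, 13]
pop() returns 13 -> [11]
push(10) -> [11, 10]
push(11) -> [11, 10, 11]
pop() returns 11 -> [11, 10]
pop() returns 10 -> [11]
pop() returns 11 -> []
push(16) -> [16]
Final stack (bottom to top): [16]


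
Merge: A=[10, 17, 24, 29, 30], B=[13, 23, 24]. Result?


Compare heads, take smaller each step.
Merged: [10, 13, 17, 23, 24, 24, 29, 30]


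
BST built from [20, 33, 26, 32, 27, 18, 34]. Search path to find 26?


BST root = 20
Search for 26: compare at each node
Path: [20, 33, 26]


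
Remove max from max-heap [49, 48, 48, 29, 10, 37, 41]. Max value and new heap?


Max = 49
Replace root with last, heapify down
Resulting heap: [48, 41, 48, 29, 10, 37]


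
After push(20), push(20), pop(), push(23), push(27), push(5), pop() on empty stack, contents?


push(20) -> [20]
push(20) -> [20, 20]
pop() returns 20 -> [20]
push(23) -> [20, 23]
push(27) -> [20, 23, 27]
push(5) -> [20, 23, 27, 5]
pop() returns 5 -> [20, 23, 27]
Final stack (bottom to top): [20, 23, 27]


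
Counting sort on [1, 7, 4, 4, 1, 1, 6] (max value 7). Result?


Count array: [0, 3, 0, 0, 2, 0, 1, 1]
Reconstruct: [1, 1, 1, 4, 4, 6, 7]


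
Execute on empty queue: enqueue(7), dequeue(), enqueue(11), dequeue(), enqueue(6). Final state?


enqueue(7) -> [7]
dequeue() returns 7 -> []
enqueue(11) -> [11]
dequeue() returns 11 -> []
enqueue(6) -> [6]
Final queue (front to back): [6]


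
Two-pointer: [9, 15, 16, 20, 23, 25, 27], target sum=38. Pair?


Two pointers: lo=0, hi=6
Found pair: (15, 23) summing to 38


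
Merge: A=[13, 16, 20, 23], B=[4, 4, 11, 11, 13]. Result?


Compare heads, take smaller each step.
Merged: [4, 4, 11, 11, 13, 13, 16, 20, 23]


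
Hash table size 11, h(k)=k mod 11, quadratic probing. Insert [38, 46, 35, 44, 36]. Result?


Insertions: 38->slot 5; 46->slot 2; 35->slot 3; 44->slot 0; 36->slot 4
Table: [44, None, 46, 35, 36, 38, None, None, None, None, None]


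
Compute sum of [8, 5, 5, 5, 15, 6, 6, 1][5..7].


Prefix sums: [0, 8, 13, 18, 23, 38, 44, 50, 51]
Sum[5..7] = prefix[8] - prefix[5] = 51 - 38 = 13


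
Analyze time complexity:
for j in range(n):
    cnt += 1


Per nesting level: O(n) = O(n)
Complexity: O(n)


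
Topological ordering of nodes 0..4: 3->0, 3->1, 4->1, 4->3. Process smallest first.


Kahn's algorithm, process smallest node first
Order: [2, 4, 3, 0, 1]


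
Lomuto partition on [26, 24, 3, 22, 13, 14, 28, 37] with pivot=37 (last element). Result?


Elements <= 37 go left of pivot.
Result: [26, 24, 3, 22, 13, 14, 28, 37], pivot at index 7


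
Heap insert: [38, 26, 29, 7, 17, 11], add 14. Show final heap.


Append 14: [38, 26, 29, 7, 17, 11, 14]
Bubble up: no swaps needed
Result: [38, 26, 29, 7, 17, 11, 14]


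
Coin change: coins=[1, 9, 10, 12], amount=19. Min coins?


dp[0]=0; dp[i]=1+min(dp[i-c] for c in coins)
...dp[14]=3, dp[15]=4, dp[16]=5, dp[17]=6, dp[18]=2, dp[19]=2
Minimum coins for 19 = 2


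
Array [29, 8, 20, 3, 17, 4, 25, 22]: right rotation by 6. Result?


Right rotate by 6: [20, 3, 17, 4, 25, 22, 29, 8]


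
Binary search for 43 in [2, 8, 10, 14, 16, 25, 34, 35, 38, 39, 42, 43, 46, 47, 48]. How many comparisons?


Search for 43:
[0,14] mid=7 arr[7]=35
[8,14] mid=11 arr[11]=43
Total: 2 comparisons


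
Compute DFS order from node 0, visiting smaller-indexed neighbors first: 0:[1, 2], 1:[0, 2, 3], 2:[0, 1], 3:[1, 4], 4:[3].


DFS stack-based: start with [0]
Visit order: [0, 1, 2, 3, 4]


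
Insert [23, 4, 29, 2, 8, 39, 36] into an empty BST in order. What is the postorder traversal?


Root = 23; build tree by BST insertion.
Postorder traversal: [2, 8, 4, 36, 39, 29, 23]


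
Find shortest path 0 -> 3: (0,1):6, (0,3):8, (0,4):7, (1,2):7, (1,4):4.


Dijkstra from 0:
Distances: {0: 0, 1: 6, 2: 13, 3: 8, 4: 7}
Shortest distance to 3 = 8, path = [0, 3]


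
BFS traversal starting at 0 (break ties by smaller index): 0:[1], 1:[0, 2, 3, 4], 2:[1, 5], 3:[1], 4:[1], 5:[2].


BFS queue: start with [0]
Visit order: [0, 1, 2, 3, 4, 5]


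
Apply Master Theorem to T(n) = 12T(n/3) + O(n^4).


a=12, b=3, c=4. log_3(12)=2.262 < c=4. Case 3: O(n^c) = O(n^4)
Complexity: O(n^4)


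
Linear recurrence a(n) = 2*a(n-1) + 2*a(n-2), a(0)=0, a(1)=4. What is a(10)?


Build bottom-up:
...a(8)=3584, a(9)=9792, a(10)=2*9792+2*3584=26752


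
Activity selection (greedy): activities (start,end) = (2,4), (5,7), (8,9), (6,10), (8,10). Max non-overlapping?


Greedy: pick earliest-ending, then skip overlaps.
Selected (3 activities): [(2, 4), (5, 7), (8, 9)]


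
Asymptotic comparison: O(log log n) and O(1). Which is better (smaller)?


constant grows slower than double-logarithmic
O(1) is asymptotically smaller; O(log log n) grows faster


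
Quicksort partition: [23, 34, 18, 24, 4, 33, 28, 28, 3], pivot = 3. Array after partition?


Elements <= 3 go left of pivot.
Result: [3, 34, 18, 24, 4, 33, 28, 28, 23], pivot at index 0


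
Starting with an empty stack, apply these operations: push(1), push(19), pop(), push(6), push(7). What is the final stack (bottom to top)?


push(1) -> [1]
push(19) -> [1, 19]
pop() returns 19 -> [1]
push(6) -> [1, 6]
push(7) -> [1, 6, 7]
Final stack (bottom to top): [1, 6, 7]


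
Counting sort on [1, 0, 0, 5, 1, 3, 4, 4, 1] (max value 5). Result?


Count array: [2, 3, 0, 1, 2, 1]
Reconstruct: [0, 0, 1, 1, 1, 3, 4, 4, 5]


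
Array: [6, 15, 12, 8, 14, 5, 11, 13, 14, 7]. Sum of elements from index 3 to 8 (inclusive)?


Prefix sums: [0, 6, 21, 33, 41, 55, 60, 71, 84, 98, 105]
Sum[3..8] = prefix[9] - prefix[3] = 98 - 33 = 65


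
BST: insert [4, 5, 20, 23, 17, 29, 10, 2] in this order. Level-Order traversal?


Root = 4; build tree by BST insertion.
Level-Order traversal: [4, 2, 5, 20, 17, 23, 10, 29]


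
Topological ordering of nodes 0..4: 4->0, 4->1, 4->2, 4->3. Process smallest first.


Kahn's algorithm, process smallest node first
Order: [4, 0, 1, 2, 3]


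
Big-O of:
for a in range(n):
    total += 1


Per nesting level: O(n) = O(n)
Complexity: O(n)


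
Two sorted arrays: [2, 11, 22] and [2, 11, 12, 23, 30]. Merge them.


Compare heads, take smaller each step.
Merged: [2, 2, 11, 11, 12, 22, 23, 30]


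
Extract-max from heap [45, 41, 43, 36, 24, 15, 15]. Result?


Max = 45
Replace root with last, heapify down
Resulting heap: [43, 41, 15, 36, 24, 15]


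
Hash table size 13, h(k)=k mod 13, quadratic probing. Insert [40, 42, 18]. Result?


Insertions: 40->slot 1; 42->slot 3; 18->slot 5
Table: [None, 40, None, 42, None, 18, None, None, None, None, None, None, None]


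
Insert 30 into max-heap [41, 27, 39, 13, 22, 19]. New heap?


Append 30: [41, 27, 39, 13, 22, 19, 30]
Bubble up: no swaps needed
Result: [41, 27, 39, 13, 22, 19, 30]


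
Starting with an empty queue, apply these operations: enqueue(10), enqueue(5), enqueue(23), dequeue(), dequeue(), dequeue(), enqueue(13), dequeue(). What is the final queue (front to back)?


enqueue(10) -> [10]
enqueue(5) -> [10, 5]
enqueue(23) -> [10, 5, 23]
dequeue() returns 10 -> [5, 23]
dequeue() returns 5 -> [23]
dequeue() returns 23 -> []
enqueue(13) -> [13]
dequeue() returns 13 -> []
Final queue (front to back): []


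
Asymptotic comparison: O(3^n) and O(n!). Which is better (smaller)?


exponential (base 3) grows slower than factorial
O(3^n) is asymptotically smaller; O(n!) grows faster


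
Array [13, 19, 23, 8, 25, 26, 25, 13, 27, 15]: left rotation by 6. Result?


Left rotate by 6: [25, 13, 27, 15, 13, 19, 23, 8, 25, 26]


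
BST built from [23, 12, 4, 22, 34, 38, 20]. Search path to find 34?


BST root = 23
Search for 34: compare at each node
Path: [23, 34]


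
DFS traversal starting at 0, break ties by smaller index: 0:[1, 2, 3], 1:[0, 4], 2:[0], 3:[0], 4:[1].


DFS stack-based: start with [0]
Visit order: [0, 1, 4, 2, 3]


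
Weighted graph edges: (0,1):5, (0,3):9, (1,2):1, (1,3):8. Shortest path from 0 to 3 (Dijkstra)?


Dijkstra from 0:
Distances: {0: 0, 1: 5, 2: 6, 3: 9}
Shortest distance to 3 = 9, path = [0, 3]


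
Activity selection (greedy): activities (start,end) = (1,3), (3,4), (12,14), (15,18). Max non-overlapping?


Greedy: pick earliest-ending, then skip overlaps.
Selected (4 activities): [(1, 3), (3, 4), (12, 14), (15, 18)]


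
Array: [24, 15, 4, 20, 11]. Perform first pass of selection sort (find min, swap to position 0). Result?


After one pass: [4, 15, 24, 20, 11]


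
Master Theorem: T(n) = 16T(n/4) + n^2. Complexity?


a=16, b=4, c=2. log_4(16)=2 = c=2. Case 2: O(n^c log n) = O(n^2 log n)
Complexity: O(n^2 log n)


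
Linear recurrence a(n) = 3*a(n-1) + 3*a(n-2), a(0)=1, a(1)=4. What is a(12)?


Build bottom-up:
...a(10)=641520, a(11)=2432187, a(12)=3*2432187+3*641520=9221121


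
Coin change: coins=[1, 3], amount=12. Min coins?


dp[0]=0; dp[i]=1+min(dp[i-c] for c in coins)
...dp[7]=3, dp[8]=4, dp[9]=3, dp[10]=4, dp[11]=5, dp[12]=4
Minimum coins for 12 = 4


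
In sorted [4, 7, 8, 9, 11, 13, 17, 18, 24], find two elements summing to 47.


Two pointers: lo=0, hi=8
No pair sums to 47


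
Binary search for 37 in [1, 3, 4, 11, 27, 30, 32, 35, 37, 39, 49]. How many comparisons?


Search for 37:
[0,10] mid=5 arr[5]=30
[6,10] mid=8 arr[8]=37
Total: 2 comparisons


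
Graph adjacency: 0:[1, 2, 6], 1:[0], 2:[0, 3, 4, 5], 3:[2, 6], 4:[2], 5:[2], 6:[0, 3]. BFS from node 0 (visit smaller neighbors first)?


BFS queue: start with [0]
Visit order: [0, 1, 2, 6, 3, 4, 5]


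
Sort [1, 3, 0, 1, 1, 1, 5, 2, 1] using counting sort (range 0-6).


Count array: [1, 5, 1, 1, 0, 1, 0]
Reconstruct: [0, 1, 1, 1, 1, 1, 2, 3, 5]


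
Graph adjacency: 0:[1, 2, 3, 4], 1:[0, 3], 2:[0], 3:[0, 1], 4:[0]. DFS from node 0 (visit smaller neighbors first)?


DFS stack-based: start with [0]
Visit order: [0, 1, 3, 2, 4]


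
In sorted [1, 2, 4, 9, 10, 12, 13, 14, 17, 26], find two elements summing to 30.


Two pointers: lo=0, hi=9
Found pair: (4, 26) summing to 30


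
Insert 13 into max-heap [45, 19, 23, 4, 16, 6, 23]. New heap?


Append 13: [45, 19, 23, 4, 16, 6, 23, 13]
Bubble up: swap idx 7(13) with idx 3(4)
Result: [45, 19, 23, 13, 16, 6, 23, 4]


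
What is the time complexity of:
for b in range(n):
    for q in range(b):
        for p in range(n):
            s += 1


Per nesting level: O(n) * O(n) [triangular over b] * O(n) = O(n^3)
Complexity: O(n^3)


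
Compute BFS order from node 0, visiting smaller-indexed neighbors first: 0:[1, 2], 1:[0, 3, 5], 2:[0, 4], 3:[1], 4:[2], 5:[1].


BFS queue: start with [0]
Visit order: [0, 1, 2, 3, 5, 4]


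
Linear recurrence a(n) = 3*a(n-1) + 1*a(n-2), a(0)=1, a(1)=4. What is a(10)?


Build bottom-up:
...a(8)=16897, a(9)=55807, a(10)=3*55807+1*16897=184318


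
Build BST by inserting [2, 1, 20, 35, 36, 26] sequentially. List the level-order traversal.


Root = 2; build tree by BST insertion.
Level-Order traversal: [2, 1, 20, 35, 26, 36]


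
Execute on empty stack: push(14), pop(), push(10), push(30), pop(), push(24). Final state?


push(14) -> [14]
pop() returns 14 -> []
push(10) -> [10]
push(30) -> [10, 30]
pop() returns 30 -> [10]
push(24) -> [10, 24]
Final stack (bottom to top): [10, 24]


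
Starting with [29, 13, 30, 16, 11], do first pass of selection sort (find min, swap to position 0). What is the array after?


After one pass: [11, 13, 30, 16, 29]


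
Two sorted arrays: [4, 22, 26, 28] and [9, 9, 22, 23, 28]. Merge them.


Compare heads, take smaller each step.
Merged: [4, 9, 9, 22, 22, 23, 26, 28, 28]


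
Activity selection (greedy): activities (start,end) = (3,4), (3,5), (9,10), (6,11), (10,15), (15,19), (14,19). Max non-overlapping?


Greedy: pick earliest-ending, then skip overlaps.
Selected (4 activities): [(3, 4), (9, 10), (10, 15), (15, 19)]


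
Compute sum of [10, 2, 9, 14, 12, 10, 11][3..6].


Prefix sums: [0, 10, 12, 21, 35, 47, 57, 68]
Sum[3..6] = prefix[7] - prefix[3] = 68 - 21 = 47


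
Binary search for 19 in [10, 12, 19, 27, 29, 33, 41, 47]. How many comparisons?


Search for 19:
[0,7] mid=3 arr[3]=27
[0,2] mid=1 arr[1]=12
[2,2] mid=2 arr[2]=19
Total: 3 comparisons


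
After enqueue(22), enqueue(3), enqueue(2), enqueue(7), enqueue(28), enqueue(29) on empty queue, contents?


enqueue(22) -> [22]
enqueue(3) -> [22, 3]
enqueue(2) -> [22, 3, 2]
enqueue(7) -> [22, 3, 2, 7]
enqueue(28) -> [22, 3, 2, 7, 28]
enqueue(29) -> [22, 3, 2, 7, 28, 29]
Final queue (front to back): [22, 3, 2, 7, 28, 29]


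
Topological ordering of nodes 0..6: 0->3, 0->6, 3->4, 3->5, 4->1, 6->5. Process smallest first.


Kahn's algorithm, process smallest node first
Order: [0, 2, 3, 4, 1, 6, 5]


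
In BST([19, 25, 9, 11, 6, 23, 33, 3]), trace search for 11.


BST root = 19
Search for 11: compare at each node
Path: [19, 9, 11]


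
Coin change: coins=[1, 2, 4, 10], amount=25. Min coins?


dp[0]=0; dp[i]=1+min(dp[i-c] for c in coins)
...dp[20]=2, dp[21]=3, dp[22]=3, dp[23]=4, dp[24]=3, dp[25]=4
Minimum coins for 25 = 4


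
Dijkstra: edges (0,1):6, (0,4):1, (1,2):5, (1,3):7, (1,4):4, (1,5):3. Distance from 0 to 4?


Dijkstra from 0:
Distances: {0: 0, 1: 5, 2: 10, 3: 12, 4: 1, 5: 8}
Shortest distance to 4 = 1, path = [0, 4]


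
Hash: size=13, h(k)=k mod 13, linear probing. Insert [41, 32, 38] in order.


Insertions: 41->slot 2; 32->slot 6; 38->slot 12
Table: [None, None, 41, None, None, None, 32, None, None, None, None, None, 38]


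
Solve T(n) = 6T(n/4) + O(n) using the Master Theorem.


a=6, b=4, c=1. log_4(6)=1.292 > c=1. Case 1: O(n^log_b(a)) = O(n^1.292)
Complexity: O(n^1.292)


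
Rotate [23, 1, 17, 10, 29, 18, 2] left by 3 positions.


Left rotate by 3: [10, 29, 18, 2, 23, 1, 17]


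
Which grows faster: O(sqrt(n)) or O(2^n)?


sublinear grows slower than exponential
O(sqrt(n)) is asymptotically smaller; O(2^n) grows faster


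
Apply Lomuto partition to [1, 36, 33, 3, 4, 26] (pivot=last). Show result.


Elements <= 26 go left of pivot.
Result: [1, 3, 4, 26, 33, 36], pivot at index 3


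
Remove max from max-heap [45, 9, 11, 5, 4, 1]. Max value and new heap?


Max = 45
Replace root with last, heapify down
Resulting heap: [11, 9, 1, 5, 4]


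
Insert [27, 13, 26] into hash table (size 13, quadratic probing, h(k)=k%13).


Insertions: 27->slot 1; 13->slot 0; 26->slot 4
Table: [13, 27, None, None, 26, None, None, None, None, None, None, None, None]


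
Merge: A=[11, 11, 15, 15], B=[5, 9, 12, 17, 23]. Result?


Compare heads, take smaller each step.
Merged: [5, 9, 11, 11, 12, 15, 15, 17, 23]


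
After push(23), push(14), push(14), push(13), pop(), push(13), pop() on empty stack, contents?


push(23) -> [23]
push(14) -> [23, 14]
push(14) -> [23, 14, 14]
push(13) -> [23, 14, 14, 13]
pop() returns 13 -> [23, 14, 14]
push(13) -> [23, 14, 14, 13]
pop() returns 13 -> [23, 14, 14]
Final stack (bottom to top): [23, 14, 14]


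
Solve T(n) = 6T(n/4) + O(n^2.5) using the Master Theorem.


a=6, b=4, c=2.5. log_4(6)=1.292 < c=2.5. Case 3: O(n^c) = O(n^2.500)
Complexity: O(n^2.500)


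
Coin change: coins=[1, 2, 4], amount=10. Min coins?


dp[0]=0; dp[i]=1+min(dp[i-c] for c in coins)
...dp[5]=2, dp[6]=2, dp[7]=3, dp[8]=2, dp[9]=3, dp[10]=3
Minimum coins for 10 = 3


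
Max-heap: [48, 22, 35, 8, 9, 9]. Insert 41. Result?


Append 41: [48, 22, 35, 8, 9, 9, 41]
Bubble up: swap idx 6(41) with idx 2(35)
Result: [48, 22, 41, 8, 9, 9, 35]


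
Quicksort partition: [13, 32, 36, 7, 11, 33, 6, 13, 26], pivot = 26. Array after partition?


Elements <= 26 go left of pivot.
Result: [13, 7, 11, 6, 13, 26, 32, 36, 33], pivot at index 5


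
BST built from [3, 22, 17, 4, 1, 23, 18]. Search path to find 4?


BST root = 3
Search for 4: compare at each node
Path: [3, 22, 17, 4]


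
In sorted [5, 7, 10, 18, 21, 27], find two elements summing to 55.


Two pointers: lo=0, hi=5
No pair sums to 55


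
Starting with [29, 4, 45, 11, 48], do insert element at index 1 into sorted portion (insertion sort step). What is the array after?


After one pass: [4, 29, 45, 11, 48]


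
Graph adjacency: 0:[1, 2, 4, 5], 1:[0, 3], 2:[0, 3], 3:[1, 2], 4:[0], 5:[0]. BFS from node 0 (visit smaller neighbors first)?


BFS queue: start with [0]
Visit order: [0, 1, 2, 4, 5, 3]


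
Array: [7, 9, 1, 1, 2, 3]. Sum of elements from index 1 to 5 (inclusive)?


Prefix sums: [0, 7, 16, 17, 18, 20, 23]
Sum[1..5] = prefix[6] - prefix[1] = 23 - 7 = 16


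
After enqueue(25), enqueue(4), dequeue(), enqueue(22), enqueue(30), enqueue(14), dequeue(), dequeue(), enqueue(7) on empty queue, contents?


enqueue(25) -> [25]
enqueue(4) -> [25, 4]
dequeue() returns 25 -> [4]
enqueue(22) -> [4, 22]
enqueue(30) -> [4, 22, 30]
enqueue(14) -> [4, 22, 30, 14]
dequeue() returns 4 -> [22, 30, 14]
dequeue() returns 22 -> [30, 14]
enqueue(7) -> [30, 14, 7]
Final queue (front to back): [30, 14, 7]


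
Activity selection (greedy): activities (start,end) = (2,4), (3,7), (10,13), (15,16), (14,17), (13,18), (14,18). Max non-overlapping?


Greedy: pick earliest-ending, then skip overlaps.
Selected (3 activities): [(2, 4), (10, 13), (15, 16)]


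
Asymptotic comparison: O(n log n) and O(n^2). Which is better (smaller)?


linearithmic grows slower than quadratic
O(n log n) is asymptotically smaller; O(n^2) grows faster


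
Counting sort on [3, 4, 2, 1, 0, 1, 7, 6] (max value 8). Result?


Count array: [1, 2, 1, 1, 1, 0, 1, 1, 0]
Reconstruct: [0, 1, 1, 2, 3, 4, 6, 7]


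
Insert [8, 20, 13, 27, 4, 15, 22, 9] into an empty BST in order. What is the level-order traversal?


Root = 8; build tree by BST insertion.
Level-Order traversal: [8, 4, 20, 13, 27, 9, 15, 22]


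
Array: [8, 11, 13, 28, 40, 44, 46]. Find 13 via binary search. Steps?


Search for 13:
[0,6] mid=3 arr[3]=28
[0,2] mid=1 arr[1]=11
[2,2] mid=2 arr[2]=13
Total: 3 comparisons


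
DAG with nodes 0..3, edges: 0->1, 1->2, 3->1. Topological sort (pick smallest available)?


Kahn's algorithm, process smallest node first
Order: [0, 3, 1, 2]


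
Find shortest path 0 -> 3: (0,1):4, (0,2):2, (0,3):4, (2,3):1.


Dijkstra from 0:
Distances: {0: 0, 1: 4, 2: 2, 3: 3}
Shortest distance to 3 = 3, path = [0, 2, 3]


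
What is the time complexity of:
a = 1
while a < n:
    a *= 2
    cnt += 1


Per nesting level: O(log n) = O(log n)
Complexity: O(log n)


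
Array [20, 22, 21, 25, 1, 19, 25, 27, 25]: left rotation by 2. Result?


Left rotate by 2: [21, 25, 1, 19, 25, 27, 25, 20, 22]


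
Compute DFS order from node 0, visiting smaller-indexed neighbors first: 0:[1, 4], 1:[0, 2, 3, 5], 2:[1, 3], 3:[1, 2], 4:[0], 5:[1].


DFS stack-based: start with [0]
Visit order: [0, 1, 2, 3, 5, 4]


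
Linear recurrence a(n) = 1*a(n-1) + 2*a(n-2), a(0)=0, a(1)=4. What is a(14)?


Build bottom-up:
...a(12)=5460, a(13)=10924, a(14)=1*10924+2*5460=21844


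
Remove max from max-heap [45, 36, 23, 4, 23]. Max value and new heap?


Max = 45
Replace root with last, heapify down
Resulting heap: [36, 23, 23, 4]


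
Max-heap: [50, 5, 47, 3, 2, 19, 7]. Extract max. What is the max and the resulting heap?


Max = 50
Replace root with last, heapify down
Resulting heap: [47, 5, 19, 3, 2, 7]


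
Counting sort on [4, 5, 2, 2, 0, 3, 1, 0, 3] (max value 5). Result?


Count array: [2, 1, 2, 2, 1, 1]
Reconstruct: [0, 0, 1, 2, 2, 3, 3, 4, 5]


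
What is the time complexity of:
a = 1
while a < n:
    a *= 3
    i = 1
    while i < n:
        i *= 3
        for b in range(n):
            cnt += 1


Per nesting level: O(log n) * O(log n) * O(n) = O(n (log n)^2)
Complexity: O(n (log n)^2)


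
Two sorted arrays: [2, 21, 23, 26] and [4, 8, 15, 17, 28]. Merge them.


Compare heads, take smaller each step.
Merged: [2, 4, 8, 15, 17, 21, 23, 26, 28]


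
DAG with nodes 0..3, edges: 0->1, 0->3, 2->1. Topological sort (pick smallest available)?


Kahn's algorithm, process smallest node first
Order: [0, 2, 1, 3]


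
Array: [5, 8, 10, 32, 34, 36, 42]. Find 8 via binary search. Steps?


Search for 8:
[0,6] mid=3 arr[3]=32
[0,2] mid=1 arr[1]=8
Total: 2 comparisons


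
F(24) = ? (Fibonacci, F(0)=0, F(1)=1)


F(n)=F(n-1)+F(n-2)
...F(22)=17711, F(23)=28657, F(24)=46368


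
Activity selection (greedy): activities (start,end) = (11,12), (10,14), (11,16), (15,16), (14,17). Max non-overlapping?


Greedy: pick earliest-ending, then skip overlaps.
Selected (2 activities): [(11, 12), (15, 16)]


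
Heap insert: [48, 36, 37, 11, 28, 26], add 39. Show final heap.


Append 39: [48, 36, 37, 11, 28, 26, 39]
Bubble up: swap idx 6(39) with idx 2(37)
Result: [48, 36, 39, 11, 28, 26, 37]


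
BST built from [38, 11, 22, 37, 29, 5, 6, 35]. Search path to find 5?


BST root = 38
Search for 5: compare at each node
Path: [38, 11, 5]


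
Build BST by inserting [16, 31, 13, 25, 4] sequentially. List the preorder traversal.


Root = 16; build tree by BST insertion.
Preorder traversal: [16, 13, 4, 31, 25]


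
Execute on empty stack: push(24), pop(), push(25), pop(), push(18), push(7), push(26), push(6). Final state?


push(24) -> [24]
pop() returns 24 -> []
push(25) -> [25]
pop() returns 25 -> []
push(18) -> [18]
push(7) -> [18, 7]
push(26) -> [18, 7, 26]
push(6) -> [18, 7, 26, 6]
Final stack (bottom to top): [18, 7, 26, 6]
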